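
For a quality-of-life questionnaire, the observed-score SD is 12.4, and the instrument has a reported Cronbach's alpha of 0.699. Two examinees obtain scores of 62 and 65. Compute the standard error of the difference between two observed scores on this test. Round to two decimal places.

9.62

SEM = 12.400*√(1 − 0.699) ≈ 6.803
Standard error of the difference = 6.803·√2 ≈ 9.621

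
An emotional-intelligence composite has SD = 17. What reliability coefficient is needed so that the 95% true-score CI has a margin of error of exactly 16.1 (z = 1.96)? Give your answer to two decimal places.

0.77

Required SEM = 16.1 / 1.96 ≈ 8.214
r = 1 − (8.214/17)² ≈ 1 − 0.233 ≈ 0.767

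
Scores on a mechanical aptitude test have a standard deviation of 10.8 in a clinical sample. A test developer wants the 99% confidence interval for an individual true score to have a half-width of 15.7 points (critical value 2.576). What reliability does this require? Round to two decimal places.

Required SEM = 15.7 / 2.576 ≈ 6.0947
r = 1 − (6.0947/10.8)² ≈ 1 − 0.3185 ≈ 0.6815

0.68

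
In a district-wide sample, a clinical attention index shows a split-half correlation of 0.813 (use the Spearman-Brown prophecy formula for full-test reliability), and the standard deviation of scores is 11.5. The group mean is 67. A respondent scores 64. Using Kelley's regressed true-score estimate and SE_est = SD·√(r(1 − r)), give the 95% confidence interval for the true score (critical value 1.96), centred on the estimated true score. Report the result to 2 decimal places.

Full-length reliability (Spearman-Brown) = 2(0.813)/(1+0.813) ≈ 0.8969
T̂ = 0.8969(64) + 0.1031(67) ≈ 64.3094
SE_est = 11.5000·√[r(1 − r)] ≈ 3.4977
95% CI: 64.3094 ± 6.8555 ≈ (57.4540, 71.1649)

[57.45, 71.16]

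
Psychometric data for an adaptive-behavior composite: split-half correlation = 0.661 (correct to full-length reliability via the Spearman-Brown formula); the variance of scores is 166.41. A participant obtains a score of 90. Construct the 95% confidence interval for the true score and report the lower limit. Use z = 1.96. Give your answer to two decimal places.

σ = 166.41^(1/2) = 12.9000
Spearman-Brown: r = 2(0.661) / (1 + 0.661) = 1.3220 / 1.6610 ≈ 0.7959
SEM = 12.9000 * √(1 − 0.7959) = 12.9000 * √0.2041 ≈ 12.9000 * 0.4518 ≈ 5.8278
1.96 * SEM ≈ 11.4225
Lower bound: 90 − 11.4225 = 78.5775

78.58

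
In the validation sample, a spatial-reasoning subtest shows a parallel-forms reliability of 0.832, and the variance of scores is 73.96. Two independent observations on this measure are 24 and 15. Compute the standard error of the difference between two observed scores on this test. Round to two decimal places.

4.99

SD = √73.96 ≃ 8.6000
The standard error of measurement is 8.6000*√(1 − 0.8320) ≃ 8.6000*0.4099 ≃ 3.5250.
SE_diff = √2 * SEM ≃ 4.9850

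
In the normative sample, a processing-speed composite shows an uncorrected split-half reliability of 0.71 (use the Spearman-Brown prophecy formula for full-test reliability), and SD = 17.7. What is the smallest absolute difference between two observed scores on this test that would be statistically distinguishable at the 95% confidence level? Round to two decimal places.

20.20

Full-length reliability (Spearman-Brown) = 2(0.71)/(1+0.71) ≈ 0.8304
SEM = 17.7000 * √(1 − 0.8304) = 17.7000 * √0.1696 ≈ 17.7000 * 0.4118 ≈ 7.2891
SE_diff = SEM * √2 ≈ 7.2891 * 1.4142 ≈ 10.3084
Minimum reliable difference = 1.96 * SE_diff ≈ 1.96 * 10.3084 ≈ 20.2044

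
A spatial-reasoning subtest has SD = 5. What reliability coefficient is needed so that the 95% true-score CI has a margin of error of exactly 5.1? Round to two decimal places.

Required SEM = 5.1 / 1.96 ≈ 2.602
Required reliability = 1 − (SEM/SD)² = 1 − 0.271 ≈ 0.729

0.73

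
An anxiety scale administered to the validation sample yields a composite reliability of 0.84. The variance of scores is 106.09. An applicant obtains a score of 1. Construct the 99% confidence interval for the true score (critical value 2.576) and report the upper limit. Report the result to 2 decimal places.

SD = √106.09 = 10.30000
SEM = 10.30000 · √(1 − 0.84000) = 10.30000 · √0.16000 ≈ 10.30000 · 0.40000 ≈ 4.12000
Margin = 2.576 · 4.12000 ≈ 10.61312
Upper bound: 1 + 10.61312 = 11.61312

11.61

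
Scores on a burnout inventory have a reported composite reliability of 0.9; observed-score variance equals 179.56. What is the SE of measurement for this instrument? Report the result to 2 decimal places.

σ = 179.56^(1/2) = 13.4000
SEM = 13.4000 × √(1 − 0.9000) = 13.4000 × √0.1000 ≈ 13.4000 × 0.3162 ≈ 4.2375

4.24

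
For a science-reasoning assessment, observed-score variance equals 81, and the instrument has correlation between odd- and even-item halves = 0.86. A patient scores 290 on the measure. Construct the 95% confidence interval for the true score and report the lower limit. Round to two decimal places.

SD = √81 ≈ 9.000
Spearman-Brown: r = 2(0.86) / (1 + 0.86) = 1.720 / 1.860 ≈ 0.925
SEM = 9.000 · √(1 − 0.925) = 9.000 · √0.075 ≈ 9.000 · 0.274 ≈ 2.469
Half-width = 1.96·2.469 ≈ 4.840
Lower bound: 290 − 4.840 = 285.160

285.16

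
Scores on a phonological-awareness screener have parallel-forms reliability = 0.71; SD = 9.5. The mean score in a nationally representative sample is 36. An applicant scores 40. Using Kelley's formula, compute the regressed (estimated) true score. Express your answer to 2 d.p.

38.84

Estimated true score = 0.7100×40 + (1 − 0.7100)×36 ≈ 38.8400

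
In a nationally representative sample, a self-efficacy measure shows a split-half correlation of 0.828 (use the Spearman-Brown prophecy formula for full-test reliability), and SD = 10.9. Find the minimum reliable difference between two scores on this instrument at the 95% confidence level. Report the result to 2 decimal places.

Full-length reliability (Spearman-Brown) = 2(0.828)/(1+0.828) ≃ 0.906
SEM = 10.900·√(1 − 0.906) ≃ 3.344
SE_diff = SEM · √2 ≃ 3.344 · 1.414 ≃ 4.728
Smallest detectable difference = 1.96·4.728 ≃ 9.268

9.27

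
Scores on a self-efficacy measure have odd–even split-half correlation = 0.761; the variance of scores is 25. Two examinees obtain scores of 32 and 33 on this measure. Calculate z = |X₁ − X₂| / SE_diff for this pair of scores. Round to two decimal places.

0.38

SD = √25 = 5.0000
Spearman-Brown: r = 2(0.761) / (1 + 0.761) = 1.5220 / 1.7610 ≈ 0.8643
SEM = 5.0000 × √(1 − 0.8643) = 5.0000 × √0.1357 ≈ 5.0000 × 0.3684 ≈ 1.8420
Standard error of the difference = 1.8420·√2 ≈ 2.6050
z = 1 / 2.6050 ≈ 0.3839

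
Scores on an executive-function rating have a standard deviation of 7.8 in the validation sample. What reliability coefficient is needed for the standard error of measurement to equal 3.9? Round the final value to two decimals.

0.75

Required reliability = 1 − (SEM/SD)² = 1 − 0.2500 ≈ 0.7500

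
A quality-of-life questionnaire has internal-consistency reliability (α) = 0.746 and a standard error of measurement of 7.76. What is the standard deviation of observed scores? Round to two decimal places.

σ = SEM·(1 − r)^(−1/2) ≃ 7.76·1.9842 ≃ 15.3973

15.40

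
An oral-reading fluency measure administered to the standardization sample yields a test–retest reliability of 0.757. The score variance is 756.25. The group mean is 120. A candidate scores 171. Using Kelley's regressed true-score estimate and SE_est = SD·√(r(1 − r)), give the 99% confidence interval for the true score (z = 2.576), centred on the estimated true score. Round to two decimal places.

[128.22, 188.99]

σ = 756.25^(1/2) = 27.5000
T̂ = r·X + (1 − r)·M = 0.7570·171 + 0.2430·120 = 129.4470 + 29.1600 ≈ 158.6070
SE_est = SD · √(r(1 − r)) = 27.5000 · √0.1840 ≈ 27.5000 · 0.4289 ≈ 11.7946
99% CI: 158.6070 ± 30.3829 ≈ (128.2241, 188.9899)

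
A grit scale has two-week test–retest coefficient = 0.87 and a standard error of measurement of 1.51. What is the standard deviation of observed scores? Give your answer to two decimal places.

4.19

SD = SEM / √(1 − r) = 1.51 / √0.13000 ≈ 1.51 / 0.36056 ≈ 4.18799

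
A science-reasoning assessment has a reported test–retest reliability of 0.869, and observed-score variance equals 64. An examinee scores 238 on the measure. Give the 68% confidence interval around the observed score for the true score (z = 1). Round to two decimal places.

[235.10, 240.90]

σ = 64^(1/2) = 8.00000
The standard error of measurement is 8.00000*√(1 − 0.86900) ≈ 8.00000*0.36194 ≈ 2.89551.
1 * SEM ≈ 2.89551
Interval: (235.10449, 240.89551)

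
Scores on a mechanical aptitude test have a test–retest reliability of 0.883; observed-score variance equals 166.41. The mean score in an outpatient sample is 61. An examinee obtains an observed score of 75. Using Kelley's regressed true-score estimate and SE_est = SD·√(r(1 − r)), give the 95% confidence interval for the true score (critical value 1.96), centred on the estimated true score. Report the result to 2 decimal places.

SD = √166.41 ≃ 12.90000
T̂ = 0.88300(75) + 0.11700(61) ≃ 73.36200
SE_est = 12.90000*√(0.88300*0.11700) ≃ 4.14632
95% CI: 73.36200 ± 8.12679 ≃ (65.23521, 81.48879)

[65.24, 81.49]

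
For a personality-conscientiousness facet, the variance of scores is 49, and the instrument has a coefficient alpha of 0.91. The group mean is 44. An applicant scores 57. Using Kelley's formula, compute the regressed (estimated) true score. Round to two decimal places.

T̂ = 0.910(57) + 0.090(44) ≈ 55.830

55.83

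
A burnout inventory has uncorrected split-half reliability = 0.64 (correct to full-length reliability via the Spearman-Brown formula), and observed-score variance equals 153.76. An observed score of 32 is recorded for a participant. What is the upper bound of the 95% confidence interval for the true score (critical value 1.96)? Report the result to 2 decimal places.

SD = √153.76 ≃ 12.4000
Full-length reliability (Spearman-Brown) = 2(0.64)/(1+0.64) ≃ 0.7805
SEM = 12.4000 × √(1 − 0.7805) = 12.4000 × √0.2195 ≃ 12.4000 × 0.4685 ≃ 5.8097
Half-width = 1.96×5.8097 ≃ 11.3869
Upper bound: 32 + 11.3869 = 43.3869

43.39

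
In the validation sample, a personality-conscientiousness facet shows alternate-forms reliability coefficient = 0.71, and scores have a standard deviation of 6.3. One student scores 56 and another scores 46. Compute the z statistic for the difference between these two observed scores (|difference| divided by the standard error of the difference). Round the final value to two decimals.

SEM = 6.3000*√(1 − 0.7100) ≈ 3.3927
Standard error of the difference = 3.3927·√2 ≈ 4.7979
z = 10 / 4.7979 ≈ 2.0842

2.08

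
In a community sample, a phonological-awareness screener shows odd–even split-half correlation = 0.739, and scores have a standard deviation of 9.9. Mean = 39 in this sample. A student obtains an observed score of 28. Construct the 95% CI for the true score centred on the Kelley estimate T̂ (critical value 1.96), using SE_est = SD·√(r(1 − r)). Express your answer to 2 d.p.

r_full = 2·0.739 / (1 + 0.739) ≈ 0.850
Estimated true score = 0.850×28 + (1 − 0.850)×39 ≈ 29.651
SE_est = SD × √(r(1 − r)) = 9.900 × √0.128 ≈ 9.900 × 0.357 ≈ 3.536
95% CI: 29.651 ± 6.930 ≈ (22.721, 36.581)

[22.72, 36.58]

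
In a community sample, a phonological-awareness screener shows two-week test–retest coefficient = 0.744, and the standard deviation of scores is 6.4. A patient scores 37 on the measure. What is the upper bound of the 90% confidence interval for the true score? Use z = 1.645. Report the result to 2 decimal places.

42.33

SEM = 6.4000 · √(1 − 0.7440) = 6.4000 · √0.2560 ≈ 6.4000 · 0.5060 ≈ 3.2382
Margin = 1.645 · 3.2382 ≈ 5.3268
Upper bound: 37 + 5.3268 = 42.3268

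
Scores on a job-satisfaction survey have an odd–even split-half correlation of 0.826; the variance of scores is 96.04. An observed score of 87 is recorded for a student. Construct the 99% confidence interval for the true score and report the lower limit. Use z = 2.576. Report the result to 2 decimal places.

79.21

SD = √96.04 = 9.800
Full-length reliability (Spearman-Brown) = 2(0.826)/(1+0.826) ≈ 0.905
SEM = 9.800·√(1 − 0.905) ≈ 3.025
Margin = 2.576 · 3.025 ≈ 7.793
Lower bound: 87 − 7.793 = 79.207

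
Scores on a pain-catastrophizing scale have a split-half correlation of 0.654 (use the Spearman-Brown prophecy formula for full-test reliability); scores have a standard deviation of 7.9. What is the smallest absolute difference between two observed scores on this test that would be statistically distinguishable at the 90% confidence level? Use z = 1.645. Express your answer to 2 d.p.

8.41

Spearman-Brown: r = 2(0.654) / (1 + 0.654) = 1.308 / 1.654 ≈ 0.791
The standard error of measurement is 7.900×√(1 − 0.791) ≈ 7.900×0.457 ≈ 3.613.
SE_diff = SEM × √2 ≈ 3.613 × 1.414 ≈ 5.110
Minimum reliable difference = 1.645 × SE_diff ≈ 1.645 × 5.110 ≈ 8.406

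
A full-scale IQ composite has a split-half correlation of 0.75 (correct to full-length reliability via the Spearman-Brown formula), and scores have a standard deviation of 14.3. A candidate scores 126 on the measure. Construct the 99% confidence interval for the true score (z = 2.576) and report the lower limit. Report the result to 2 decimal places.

r_full = 2·0.75 / (1 + 0.75) ≈ 0.857
SEM = 14.300 * √(1 − 0.857) = 14.300 * √0.143 ≈ 14.300 * 0.378 ≈ 5.405
Half-width = 2.576*5.405 ≈ 13.923
Lower bound: 126 − 13.923 = 112.077

112.08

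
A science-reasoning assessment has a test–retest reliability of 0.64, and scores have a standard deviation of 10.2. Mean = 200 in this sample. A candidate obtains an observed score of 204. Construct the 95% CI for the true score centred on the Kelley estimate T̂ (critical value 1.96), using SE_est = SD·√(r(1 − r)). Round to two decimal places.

[192.96, 212.16]

T̂ = 0.6400(204) + 0.3600(200) ≈ 202.5600
SE_est = 10.2000·√[r(1 − r)] ≈ 4.8960
95% CI: 202.5600 ± 9.5962 ≈ (192.9638, 212.1562)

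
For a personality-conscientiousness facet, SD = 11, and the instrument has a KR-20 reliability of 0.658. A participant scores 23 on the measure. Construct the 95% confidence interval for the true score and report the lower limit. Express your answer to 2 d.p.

10.39

The standard error of measurement is 11.000×√(1 − 0.658) ≈ 11.000×0.585 ≈ 6.433.
Margin = 1.96 × 6.433 ≈ 12.608
Lower limit = 23 − 12.608 ≈ 10.392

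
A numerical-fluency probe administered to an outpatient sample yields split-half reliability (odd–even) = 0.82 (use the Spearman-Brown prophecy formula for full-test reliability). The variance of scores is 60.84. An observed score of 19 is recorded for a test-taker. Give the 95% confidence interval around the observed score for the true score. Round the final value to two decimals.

[14.19, 23.81]

SD = √60.84 = 7.800
Full-length reliability (Spearman-Brown) = 2(0.82)/(1+0.82) ≈ 0.901
SEM = 7.800 * √(1 − 0.901) = 7.800 * √0.099 ≈ 7.800 * 0.314 ≈ 2.453
1.96 * SEM ≈ 4.808
CI = 19 ± 4.808 → [14.192, 23.808]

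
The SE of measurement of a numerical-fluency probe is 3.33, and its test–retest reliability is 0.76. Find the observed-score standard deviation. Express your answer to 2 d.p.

σ = SEM·(1 − r)^(−1/2) ≈ 3.33·2.0412 ≈ 6.7973

6.80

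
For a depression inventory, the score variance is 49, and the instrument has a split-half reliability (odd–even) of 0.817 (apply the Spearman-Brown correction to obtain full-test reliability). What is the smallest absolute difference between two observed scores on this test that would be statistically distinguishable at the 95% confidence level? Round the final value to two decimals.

6.16

SD = √49 = 7.0000
r_full = 2·0.817 / (1 + 0.817) ≈ 0.8993
SEM = 7.0000·√(1 − 0.8993) ≈ 2.2215
Standard error of the difference = 2.2215·√2 ≈ 3.1417
Minimum reliable difference = 1.96 · SE_diff ≈ 1.96 · 3.1417 ≈ 6.1577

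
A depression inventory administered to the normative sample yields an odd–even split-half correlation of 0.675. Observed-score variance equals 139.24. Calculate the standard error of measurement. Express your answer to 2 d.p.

5.20

σ = 139.24^(1/2) = 11.80000
Spearman-Brown: r = 2(0.675) / (1 + 0.675) = 1.35000 / 1.67500 ≈ 0.80597
The standard error of measurement is 11.80000×√(1 − 0.80597) ≈ 11.80000×0.44049 ≈ 5.19776.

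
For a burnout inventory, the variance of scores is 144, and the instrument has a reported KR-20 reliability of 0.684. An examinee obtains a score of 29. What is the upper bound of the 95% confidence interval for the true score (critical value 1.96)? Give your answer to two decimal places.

42.22

σ = 144^(1/2) = 12.0000
SEM = 12.0000 × √(1 − 0.6840) = 12.0000 × √0.3160 ≃ 12.0000 × 0.5621 ≃ 6.7457
Margin = 1.96 × 6.7457 ≃ 13.2215
Upper bound: 29 + 13.2215 = 42.2215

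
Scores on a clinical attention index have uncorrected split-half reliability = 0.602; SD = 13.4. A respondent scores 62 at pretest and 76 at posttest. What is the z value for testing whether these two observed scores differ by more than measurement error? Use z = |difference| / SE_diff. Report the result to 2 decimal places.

r_full = 2·0.602 / (1 + 0.602) ≈ 0.7516
SEM = 13.4000×√(1 − 0.7516) ≈ 6.6791
Standard error of the difference = 6.6791·√2 ≈ 9.4456
z = 14 / 9.4456 ≈ 1.4822

1.48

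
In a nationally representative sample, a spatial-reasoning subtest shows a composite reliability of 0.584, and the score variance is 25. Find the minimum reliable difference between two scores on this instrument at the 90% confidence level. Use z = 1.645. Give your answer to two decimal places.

σ = 25^(1/2) = 5.000
SEM = 5.000 * √(1 − 0.584) = 5.000 * √0.416 ≈ 5.000 * 0.645 ≈ 3.225
SE_diff = SEM * √2 ≈ 3.225 * 1.414 ≈ 4.561
Smallest detectable difference = 1.645*4.561 ≈ 7.502

7.50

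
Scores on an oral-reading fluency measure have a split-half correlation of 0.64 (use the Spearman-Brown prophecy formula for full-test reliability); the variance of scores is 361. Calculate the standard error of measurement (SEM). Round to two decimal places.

SD = √361 ≈ 19.000
Full-length reliability (Spearman-Brown) = 2(0.64)/(1+0.64) ≈ 0.780
SEM = 19.000 · √(1 − 0.780) = 19.000 · √0.220 ≈ 19.000 · 0.469 ≈ 8.902

8.90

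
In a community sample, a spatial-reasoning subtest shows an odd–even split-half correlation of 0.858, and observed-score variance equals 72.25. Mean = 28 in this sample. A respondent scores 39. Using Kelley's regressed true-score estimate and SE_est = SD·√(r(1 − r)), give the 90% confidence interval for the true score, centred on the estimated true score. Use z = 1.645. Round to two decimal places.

[34.44, 41.87]

σ = 72.25^(1/2) = 8.5000
Full-length reliability (Spearman-Brown) = 2(0.858)/(1+0.858) ≃ 0.9236
Estimated true score = 0.9236·39 + (1 − 0.9236)·28 ≃ 38.1593
SE_est = SD · √(r(1 − r)) = 8.5000 · √0.0706 ≃ 8.5000 · 0.2657 ≃ 2.2583
CI = 38.1593 ± 1.645 · 2.2583 → [34.4445, 41.8742]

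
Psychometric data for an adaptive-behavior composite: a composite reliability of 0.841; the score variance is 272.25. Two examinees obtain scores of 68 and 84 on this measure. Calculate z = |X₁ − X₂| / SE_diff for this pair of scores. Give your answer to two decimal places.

SD = √272.25 ≈ 16.500
SEM = 16.500 · √(1 − 0.841) = 16.500 · √0.159 ≈ 16.500 · 0.399 ≈ 6.579
Standard error of the difference = 6.579·√2 ≈ 9.305
z = |68 − 84| / 9.305 = 16 / 9.305 ≈ 1.720

1.72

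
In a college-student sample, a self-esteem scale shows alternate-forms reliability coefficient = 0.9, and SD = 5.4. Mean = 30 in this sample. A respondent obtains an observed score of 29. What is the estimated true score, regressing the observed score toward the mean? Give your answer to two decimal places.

Estimated true score = 0.90000·29 + (1 − 0.90000)·30 ≈ 29.10000

29.10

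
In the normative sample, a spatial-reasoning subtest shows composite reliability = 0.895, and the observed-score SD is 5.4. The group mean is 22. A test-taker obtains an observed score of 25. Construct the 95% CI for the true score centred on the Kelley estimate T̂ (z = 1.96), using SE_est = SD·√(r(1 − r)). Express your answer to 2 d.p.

Estimated true score = 0.895·25 + (1 − 0.895)·22 ≈ 24.685
SE_est = 5.400·√[r(1 − r)] ≈ 1.655
CI = 24.685 ± 1.96 · 1.655 → [21.440, 27.930]

[21.44, 27.93]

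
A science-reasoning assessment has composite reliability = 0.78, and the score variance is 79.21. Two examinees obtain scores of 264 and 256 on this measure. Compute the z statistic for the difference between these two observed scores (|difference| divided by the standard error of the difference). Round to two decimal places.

σ = 79.21^(1/2) = 8.90000
SEM = 8.90000·√(1 − 0.78000) ≈ 4.17447
Standard error of the difference = 4.17447·√2 ≈ 5.90359
z = |264 − 256| / 5.90359 = 8 / 5.90359 ≈ 1.35511

1.36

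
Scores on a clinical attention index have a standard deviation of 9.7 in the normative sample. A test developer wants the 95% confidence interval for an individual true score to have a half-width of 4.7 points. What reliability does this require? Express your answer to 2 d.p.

0.94

SEM needed = half-width / z = 4.7/1.96 ≃ 2.3980
r = 1 − (SEM / SD)² = 1 − (2.3980 / 9.7)² ≃ 1 − 0.0611 ≃ 0.9389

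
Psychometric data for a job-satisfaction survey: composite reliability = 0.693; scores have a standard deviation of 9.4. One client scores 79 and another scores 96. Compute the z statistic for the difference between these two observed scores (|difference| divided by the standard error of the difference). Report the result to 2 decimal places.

2.31

SEM = 9.400×√(1 − 0.693) ≈ 5.208
SE_diff = SEM × √2 ≈ 5.208 × 1.414 ≈ 7.366
z = 17 / 7.366 ≈ 2.308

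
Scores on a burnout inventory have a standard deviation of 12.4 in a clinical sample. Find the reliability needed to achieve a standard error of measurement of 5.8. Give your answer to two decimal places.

0.78

r = 1 − (5.8000/12.4)² ≈ 1 − 0.2188 ≈ 0.7812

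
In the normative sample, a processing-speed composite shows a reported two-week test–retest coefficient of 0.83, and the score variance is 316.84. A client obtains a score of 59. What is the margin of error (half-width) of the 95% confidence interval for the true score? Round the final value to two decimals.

14.38

SD = √316.84 ≈ 17.8000
SEM = 17.8000 × √(1 − 0.8300) = 17.8000 × √0.1700 ≈ 17.8000 × 0.4123 ≈ 7.3391
Half-width = 1.96×7.3391 ≈ 14.3847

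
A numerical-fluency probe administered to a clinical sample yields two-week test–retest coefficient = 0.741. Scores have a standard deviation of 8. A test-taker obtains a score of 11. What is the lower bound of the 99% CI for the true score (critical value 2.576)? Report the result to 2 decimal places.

0.51

SEM = 8.0000×√(1 − 0.7410) ≈ 4.0714
Margin = 2.576 × 4.0714 ≈ 10.4878
Lower bound: 11 − 10.4878 = 0.5122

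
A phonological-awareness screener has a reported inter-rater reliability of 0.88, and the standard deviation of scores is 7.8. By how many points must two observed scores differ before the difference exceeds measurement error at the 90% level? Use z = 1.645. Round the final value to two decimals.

6.29

SEM = 7.80000 · √(1 − 0.88000) = 7.80000 · √0.12000 ≈ 7.80000 · 0.34641 ≈ 2.70200
Standard error of the difference = 2.70200·√2 ≈ 3.82120
Smallest detectable difference = 1.645·3.82120 ≈ 6.28588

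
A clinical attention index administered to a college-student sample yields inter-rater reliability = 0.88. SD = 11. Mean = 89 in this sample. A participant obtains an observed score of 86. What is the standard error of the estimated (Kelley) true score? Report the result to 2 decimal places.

3.57

SE_est = SD · √(r(1 − r)) = 11.0000 · √0.1056 ≈ 11.0000 · 0.3250 ≈ 3.5746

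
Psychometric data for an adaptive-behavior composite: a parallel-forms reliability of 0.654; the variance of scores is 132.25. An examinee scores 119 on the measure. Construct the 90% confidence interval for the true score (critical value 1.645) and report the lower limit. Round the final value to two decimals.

σ = 132.25^(1/2) = 11.5000
SEM = 11.5000 × √(1 − 0.6540) = 11.5000 × √0.3460 ≃ 11.5000 × 0.5882 ≃ 6.7645
Half-width = 1.645×6.7645 ≃ 11.1276
Lower limit = 119 − 11.1276 ≃ 107.8724

107.87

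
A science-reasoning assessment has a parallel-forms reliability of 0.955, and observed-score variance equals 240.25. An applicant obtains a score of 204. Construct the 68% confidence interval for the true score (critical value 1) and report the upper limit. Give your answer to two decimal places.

207.29

σ = 240.25^(1/2) = 15.500
SEM = 15.500 · √(1 − 0.955) = 15.500 · √0.045 ≈ 15.500 · 0.212 ≈ 3.288
Half-width = 1·3.288 ≈ 3.288
Upper bound: 204 + 3.288 = 207.288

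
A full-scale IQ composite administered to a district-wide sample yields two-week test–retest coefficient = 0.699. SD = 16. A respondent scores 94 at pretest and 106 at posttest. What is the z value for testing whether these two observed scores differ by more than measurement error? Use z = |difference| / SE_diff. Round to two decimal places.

0.97

SEM = 16.0000*√(1 − 0.6990) ≃ 8.7782
SE_diff = √2 * SEM ≃ 12.4142
z = 12 / 12.4142 ≃ 0.9666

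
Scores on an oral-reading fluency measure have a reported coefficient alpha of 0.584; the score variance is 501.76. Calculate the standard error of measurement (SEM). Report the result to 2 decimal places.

σ = 501.76^(1/2) = 22.4000
SEM = 22.4000 · √(1 − 0.5840) = 22.4000 · √0.4160 ≈ 22.4000 · 0.6450 ≈ 14.4476

14.45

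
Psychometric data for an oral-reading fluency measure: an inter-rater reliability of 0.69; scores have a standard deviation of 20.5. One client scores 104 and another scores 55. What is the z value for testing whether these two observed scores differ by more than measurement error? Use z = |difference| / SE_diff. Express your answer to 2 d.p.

SEM = 20.5000·√(1 − 0.6900) ≈ 11.4139
SE_diff = √2 · SEM ≈ 16.1417
z = |104 − 55| / 16.1417 = 49 / 16.1417 ≈ 3.0356

3.04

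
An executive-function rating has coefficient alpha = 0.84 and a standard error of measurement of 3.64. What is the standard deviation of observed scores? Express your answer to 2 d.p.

9.10

σ = SEM·(1 − r)^(−1/2) ≈ 3.64×2.50000 ≈ 9.10000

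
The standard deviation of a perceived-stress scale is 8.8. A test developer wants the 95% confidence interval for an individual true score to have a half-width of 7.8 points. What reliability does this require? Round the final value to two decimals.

0.80

SEM needed = half-width / z = 7.8/1.96 ≈ 3.97959
Required reliability = 1 − (SEM/SD)² = 1 − 0.20451 ≈ 0.79549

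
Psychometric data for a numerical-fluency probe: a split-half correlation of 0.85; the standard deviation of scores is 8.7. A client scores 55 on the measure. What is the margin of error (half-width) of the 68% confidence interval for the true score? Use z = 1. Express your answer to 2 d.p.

Full-length reliability (Spearman-Brown) = 2(0.85)/(1+0.85) ≈ 0.9189
SEM = 8.7000*√(1 − 0.9189) ≈ 2.4773
Half-width = 1*2.4773 ≈ 2.4773

2.48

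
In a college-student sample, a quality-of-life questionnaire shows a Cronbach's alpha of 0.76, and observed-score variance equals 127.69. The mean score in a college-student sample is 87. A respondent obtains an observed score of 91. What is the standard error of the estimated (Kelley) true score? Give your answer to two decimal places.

4.83

SD = √127.69 = 11.30000
SE_est = SD · √(r(1 − r)) = 11.30000 · √0.18240 ≈ 11.30000 · 0.42708 ≈ 4.82604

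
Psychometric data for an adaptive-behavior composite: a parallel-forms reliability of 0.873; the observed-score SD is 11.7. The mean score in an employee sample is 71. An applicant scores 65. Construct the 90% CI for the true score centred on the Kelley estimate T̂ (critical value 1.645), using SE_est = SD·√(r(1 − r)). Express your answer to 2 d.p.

T̂ = r·X + (1 − r)·M = 0.873×65 + 0.127×71 = 56.745 + 9.017 ≈ 65.762
SE_est = 11.700×√(0.873×0.127) ≈ 3.896
CI = 65.762 ± 1.645 × 3.896 → [59.353, 72.171]

[59.35, 72.17]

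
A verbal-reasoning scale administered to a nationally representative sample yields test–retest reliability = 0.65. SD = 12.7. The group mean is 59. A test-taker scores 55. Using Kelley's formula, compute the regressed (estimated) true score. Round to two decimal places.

56.40

Estimated true score = 0.6500×55 + (1 − 0.6500)×59 ≈ 56.4000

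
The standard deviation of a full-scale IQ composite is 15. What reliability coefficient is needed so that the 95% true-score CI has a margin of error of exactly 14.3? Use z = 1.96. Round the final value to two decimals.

0.76

SEM needed = half-width / z = 14.3/1.96 ≈ 7.296
Required reliability = 1 − (SEM/SD)² = 1 − 0.237 ≈ 0.763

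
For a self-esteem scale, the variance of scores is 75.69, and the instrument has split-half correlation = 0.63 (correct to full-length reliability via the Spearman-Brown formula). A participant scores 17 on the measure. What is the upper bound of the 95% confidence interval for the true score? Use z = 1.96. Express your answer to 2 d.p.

σ = 75.69^(1/2) = 8.7000
Spearman-Brown: r = 2(0.63) / (1 + 0.63) = 1.2600 / 1.6300 ≈ 0.7730
SEM = 8.7000·√(1 − 0.7730) ≈ 4.1450
Margin = 1.96 · 4.1450 ≈ 8.1242
Upper limit = 17 + 8.1242 ≈ 25.1242

25.12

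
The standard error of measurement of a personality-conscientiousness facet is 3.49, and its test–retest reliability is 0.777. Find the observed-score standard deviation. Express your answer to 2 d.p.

SD = 3.49 / √(1 − 0.777) ≃ 7.390

7.39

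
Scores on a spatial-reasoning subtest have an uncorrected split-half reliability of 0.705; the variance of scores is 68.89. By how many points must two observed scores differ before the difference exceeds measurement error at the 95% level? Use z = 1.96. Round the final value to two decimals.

σ = 68.89^(1/2) = 8.3000
r_full = 2·0.705 / (1 + 0.705) ≈ 0.8270
The standard error of measurement is 8.3000·√(1 − 0.8270) ≈ 8.3000·0.4160 ≈ 3.4524.
Standard error of the difference = 3.4524·√2 ≈ 4.8825
Minimum reliable difference = 1.96 · SE_diff ≈ 1.96 · 4.8825 ≈ 9.5697

9.57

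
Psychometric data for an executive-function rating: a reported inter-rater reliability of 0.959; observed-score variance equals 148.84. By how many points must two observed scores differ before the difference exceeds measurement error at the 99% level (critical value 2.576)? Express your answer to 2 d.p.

9.00

SD = √148.84 = 12.2000
SEM = 12.2000·√(1 − 0.9590) ≈ 2.4703
SE_diff = SEM · √2 ≈ 2.4703 · 1.4142 ≈ 3.4935
Smallest detectable difference = 2.576·3.4935 ≈ 8.9994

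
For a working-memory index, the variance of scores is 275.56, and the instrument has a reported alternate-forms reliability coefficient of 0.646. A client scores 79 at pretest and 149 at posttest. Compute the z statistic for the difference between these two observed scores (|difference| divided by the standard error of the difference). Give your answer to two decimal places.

SD = √275.56 ≈ 16.6000
SEM = 16.6000*√(1 − 0.6460) ≈ 9.8767
SE_diff = SEM * √2 ≈ 9.8767 * 1.4142 ≈ 13.9677
z = 70 / 13.9677 ≈ 5.0116

5.01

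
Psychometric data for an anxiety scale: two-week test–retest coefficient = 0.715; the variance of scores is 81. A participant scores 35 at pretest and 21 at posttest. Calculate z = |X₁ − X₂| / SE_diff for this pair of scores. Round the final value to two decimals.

2.06

SD = √81 ≈ 9.000
SEM = 9.000×√(1 − 0.715) ≈ 4.805
SE_diff = √2 × SEM ≈ 6.795
z = |35 − 21| / 6.795 = 14 / 6.795 ≈ 2.060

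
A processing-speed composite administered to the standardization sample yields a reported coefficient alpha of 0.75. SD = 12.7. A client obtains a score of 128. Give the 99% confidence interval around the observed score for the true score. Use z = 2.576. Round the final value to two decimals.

SEM = 12.7000 × √(1 − 0.7500) = 12.7000 × √0.2500 ≈ 12.7000 × 0.5000 ≈ 6.3500
2.576 × SEM ≈ 16.3576
99% CI: 128 ± 16.3576 = [111.6424, 144.3576]

[111.64, 144.36]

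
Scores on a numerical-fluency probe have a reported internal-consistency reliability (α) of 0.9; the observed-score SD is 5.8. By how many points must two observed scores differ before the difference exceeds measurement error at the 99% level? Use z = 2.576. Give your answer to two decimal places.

SEM = 5.8000*√(1 − 0.9000) ≈ 1.8341
SE_diff = SEM * √2 ≈ 1.8341 * 1.4142 ≈ 2.5938
Smallest detectable difference = 2.576*2.5938 ≈ 6.6817

6.68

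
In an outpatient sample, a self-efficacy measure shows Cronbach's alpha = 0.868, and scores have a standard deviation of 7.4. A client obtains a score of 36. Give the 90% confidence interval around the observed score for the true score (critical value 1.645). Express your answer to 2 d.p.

The standard error of measurement is 7.400*√(1 − 0.868) ≈ 7.400*0.363 ≈ 2.689.
Half-width = 1.645*2.689 ≈ 4.423
Interval: (31.577, 40.423)

[31.58, 40.42]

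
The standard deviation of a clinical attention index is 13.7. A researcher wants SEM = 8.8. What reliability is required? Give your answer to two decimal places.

0.59

r = 1 − (SEM / SD)² = 1 − (8.80000 / 13.7)² ≃ 1 − 0.41260 ≃ 0.58740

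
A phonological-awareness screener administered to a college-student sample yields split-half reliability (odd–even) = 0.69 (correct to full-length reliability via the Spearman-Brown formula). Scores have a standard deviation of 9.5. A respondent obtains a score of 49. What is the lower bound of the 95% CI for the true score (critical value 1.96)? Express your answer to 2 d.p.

41.03

r_full = 2·0.69 / (1 + 0.69) ≃ 0.817
SEM = 9.500 * √(1 − 0.817) = 9.500 * √0.183 ≃ 9.500 * 0.428 ≃ 4.069
Margin = 1.96 * 4.069 ≃ 7.975
Lower bound: 49 − 7.975 = 41.025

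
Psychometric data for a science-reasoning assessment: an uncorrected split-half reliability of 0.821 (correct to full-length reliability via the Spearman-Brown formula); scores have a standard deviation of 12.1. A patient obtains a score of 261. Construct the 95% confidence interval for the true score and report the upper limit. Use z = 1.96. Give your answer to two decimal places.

268.44

Full-length reliability (Spearman-Brown) = 2(0.821)/(1+0.821) ≃ 0.902
SEM = 12.100 × √(1 − 0.902) = 12.100 × √0.098 ≃ 12.100 × 0.314 ≃ 3.794
Half-width = 1.96×3.794 ≃ 7.436
Upper limit = 261 + 7.436 ≃ 268.436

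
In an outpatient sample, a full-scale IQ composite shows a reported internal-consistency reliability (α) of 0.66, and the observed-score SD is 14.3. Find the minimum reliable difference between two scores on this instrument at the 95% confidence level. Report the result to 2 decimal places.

23.11

SEM = 14.30000 × √(1 − 0.66000) = 14.30000 × √0.34000 ≈ 14.30000 × 0.58310 ≈ 8.33826
SE_diff = SEM × √2 ≈ 8.33826 × 1.41421 ≈ 11.79208
Smallest detectable difference = 1.96×11.79208 ≈ 23.11248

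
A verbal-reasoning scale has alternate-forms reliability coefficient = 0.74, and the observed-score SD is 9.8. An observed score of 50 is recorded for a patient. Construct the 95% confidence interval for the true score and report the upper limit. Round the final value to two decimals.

SEM = 9.800 · √(1 − 0.740) = 9.800 · √0.260 ≈ 9.800 · 0.510 ≈ 4.997
1.96 · SEM ≈ 9.794
Upper bound: 50 + 9.794 = 59.794

59.79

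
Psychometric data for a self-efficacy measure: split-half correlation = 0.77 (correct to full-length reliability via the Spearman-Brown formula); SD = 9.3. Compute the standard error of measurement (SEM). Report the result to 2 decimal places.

3.35

Spearman-Brown: r = 2(0.77) / (1 + 0.77) = 1.540 / 1.770 ≈ 0.870
SEM = 9.300 * √(1 − 0.870) = 9.300 * √0.130 ≈ 9.300 * 0.360 ≈ 3.352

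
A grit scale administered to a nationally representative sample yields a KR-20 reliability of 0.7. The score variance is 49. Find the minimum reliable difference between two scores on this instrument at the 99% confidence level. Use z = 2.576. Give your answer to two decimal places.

13.97

σ = 49^(1/2) = 7.000
The standard error of measurement is 7.000·√(1 − 0.700) ≃ 7.000·0.548 ≃ 3.834.
SE_diff = √2 · SEM ≃ 5.422
Minimum reliable difference = 2.576 · SE_diff ≃ 2.576 · 5.422 ≃ 13.968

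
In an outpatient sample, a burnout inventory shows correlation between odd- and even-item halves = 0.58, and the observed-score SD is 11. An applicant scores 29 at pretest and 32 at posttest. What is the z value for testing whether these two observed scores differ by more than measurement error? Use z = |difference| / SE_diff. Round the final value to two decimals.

0.37

r_full = 2·0.58 / (1 + 0.58) ≃ 0.73418
SEM = 11.00000 × √(1 − 0.73418) = 11.00000 × √0.26582 ≃ 11.00000 × 0.51558 ≃ 5.67138
Standard error of the difference = 5.67138·√2 ≃ 8.02054
z = |29 − 32| / 8.02054 = 3 / 8.02054 ≃ 0.37404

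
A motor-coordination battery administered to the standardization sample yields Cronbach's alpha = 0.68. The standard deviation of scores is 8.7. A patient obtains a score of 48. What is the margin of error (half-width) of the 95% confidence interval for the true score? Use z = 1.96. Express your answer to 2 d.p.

9.65

SEM = 8.70000 * √(1 − 0.68000) = 8.70000 * √0.32000 ≈ 8.70000 * 0.56569 ≈ 4.92146
Half-width = 1.96*4.92146 ≈ 9.64607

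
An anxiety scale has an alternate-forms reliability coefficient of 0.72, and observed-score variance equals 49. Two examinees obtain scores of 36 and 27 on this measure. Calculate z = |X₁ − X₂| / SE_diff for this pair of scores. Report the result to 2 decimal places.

1.72

σ = 49^(1/2) = 7.0000
The standard error of measurement is 7.0000×√(1 − 0.7200) ≈ 7.0000×0.5292 ≈ 3.7041.
Standard error of the difference = 3.7041·√2 ≈ 5.2383
z = 9 / 5.2383 ≈ 1.7181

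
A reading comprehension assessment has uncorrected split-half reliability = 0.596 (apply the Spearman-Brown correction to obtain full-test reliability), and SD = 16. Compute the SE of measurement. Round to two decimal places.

8.05

r_full = 2·0.596 / (1 + 0.596) ≃ 0.747
SEM = 16.000·√(1 − 0.747) ≃ 8.050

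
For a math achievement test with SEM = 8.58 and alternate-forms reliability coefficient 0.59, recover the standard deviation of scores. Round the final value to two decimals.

SD = SEM / √(1 − r) = 8.58 / √0.410 ≈ 8.58 / 0.640 ≈ 13.400

13.40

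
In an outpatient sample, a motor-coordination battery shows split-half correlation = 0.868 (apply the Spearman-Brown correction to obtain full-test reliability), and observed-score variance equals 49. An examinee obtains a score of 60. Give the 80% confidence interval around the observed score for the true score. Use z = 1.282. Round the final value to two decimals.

[57.61, 62.39]

SD = √49 ≃ 7.0000
r_full = 2·0.868 / (1 + 0.868) ≃ 0.9293
SEM = 7.0000 * √(1 − 0.9293) = 7.0000 * √0.0707 ≃ 7.0000 * 0.2658 ≃ 1.8608
Margin = 1.282 * 1.8608 ≃ 2.3855
80% CI: 60 ± 2.3855 = [57.6145, 62.3855]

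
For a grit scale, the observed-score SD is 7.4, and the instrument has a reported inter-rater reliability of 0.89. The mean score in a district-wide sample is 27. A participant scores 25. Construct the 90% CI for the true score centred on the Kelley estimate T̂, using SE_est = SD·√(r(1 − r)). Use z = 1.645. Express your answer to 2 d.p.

[21.41, 29.03]

Estimated true score = 0.8900*25 + (1 − 0.8900)*27 ≈ 25.2200
SE_est = 7.4000·√[r(1 − r)] ≈ 2.3154
CI = 25.2200 ± 1.645 * 2.3154 → [21.4112, 29.0288]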